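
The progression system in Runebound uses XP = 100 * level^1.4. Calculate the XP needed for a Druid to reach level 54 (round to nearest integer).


XP = 100 * level^1.4
Substitute level = 54:
XP = 100 * 54^1.4
= 100 * 266.2878
= 26629

26629 XP


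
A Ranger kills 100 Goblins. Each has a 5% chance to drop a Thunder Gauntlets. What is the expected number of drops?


Expected drops = kills * (drop_rate / 100)
= 100 * (5 / 100)
= 100 * 0.05
= 5.0

5.0 drops


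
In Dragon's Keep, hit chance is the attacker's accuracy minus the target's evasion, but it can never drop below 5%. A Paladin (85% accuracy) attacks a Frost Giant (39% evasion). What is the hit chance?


accuracy - evasion = 85 - 39 = 46
Apply floor: max(46, 5) = 46
Hit chance = 46%

46%


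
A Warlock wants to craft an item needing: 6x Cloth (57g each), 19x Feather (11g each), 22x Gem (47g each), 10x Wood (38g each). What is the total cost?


Cost breakdown:
  Cloth: 6 * 57 = 342
  Feather: 19 * 11 = 209
  Gem: 22 * 47 = 1034
  Wood: 10 * 38 = 380
Total = 342 + 209 + 1034 + 380 = 1965

1965 gold


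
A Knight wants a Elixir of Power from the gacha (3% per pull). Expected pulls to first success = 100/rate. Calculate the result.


Expected pulls for a geometric distribution = 1/p = 100 / rate%
= 100 / 3
= 33.33

33.33 pulls


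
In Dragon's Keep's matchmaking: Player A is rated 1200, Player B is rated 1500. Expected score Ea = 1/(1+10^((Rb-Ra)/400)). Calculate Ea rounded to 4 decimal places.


Elo expected score: Ea = 1/(1 + 10^((Rb-Ra)/400))
Rb - Ra = 1500 - 1200 = 300
(Rb-Ra)/400 = 300/400 = 0.75
10^0.75 = 5.623413
Ea = 1/(1 + 5.623413) = 1/6.623413 = 0.1510

0.1510


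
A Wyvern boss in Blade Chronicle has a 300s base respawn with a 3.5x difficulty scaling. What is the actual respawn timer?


Respawn time = base * multiplier
= 300 * 3.5
= 1050.0 seconds

1050.0 seconds


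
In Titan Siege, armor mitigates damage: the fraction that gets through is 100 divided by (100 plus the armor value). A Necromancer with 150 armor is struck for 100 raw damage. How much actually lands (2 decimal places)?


actual = 100 * 100 / (100 + 150)
= 100 * 100 / 250
= 10000 / 250
= 40.00

40.00 damage


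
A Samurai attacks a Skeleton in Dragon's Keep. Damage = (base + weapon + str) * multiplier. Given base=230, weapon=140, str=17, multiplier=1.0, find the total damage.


Sum base + weapon + str = 230 + 140 + 17 = 387
Multiply by 1.0:
387 * 1.0 = 387.0

387.0 damage


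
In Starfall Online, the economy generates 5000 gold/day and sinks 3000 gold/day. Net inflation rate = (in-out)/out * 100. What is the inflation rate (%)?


Net gold = 5000 - 3000 = 2000
Inflation rate = net / sunk * 100 = 2000 / 3000 * 100
= 0.666667 * 100
= 66.67%

66.67%


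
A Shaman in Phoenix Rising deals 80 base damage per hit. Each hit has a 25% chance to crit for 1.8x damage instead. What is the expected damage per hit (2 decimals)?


E[dmg] = base * (1 + crit_chance * (crit_mult - 1))
cc as decimal = 25/100 = 0.25
cm - 1 = 1.8 - 1 = 0.8
Bonus factor = 0.25 * 0.8 = 0.2
Total multiplier = 1 + 0.2 = 1.2
Expected damage = 80 * 1.2 = 96.00

96.00 damage


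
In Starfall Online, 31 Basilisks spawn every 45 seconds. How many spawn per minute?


Spawns per minute = count * (60 / interval)
= 31 * (60 / 45)
= 31 * 1.3333
= 41.33

41.33 per minute


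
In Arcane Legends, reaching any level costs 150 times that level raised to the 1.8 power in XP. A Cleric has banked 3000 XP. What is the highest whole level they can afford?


XP = 150 * level^1.8, so level = (XP / 150)^(1/1.8)
= (3000 / 150)^(1/1.8)
= 20.0^0.5556
= 5.282
Floor: level = 5

level 5


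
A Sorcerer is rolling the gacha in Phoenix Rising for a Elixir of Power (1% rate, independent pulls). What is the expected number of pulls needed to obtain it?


Expected pulls for a geometric distribution = 1/p = 100 / rate%
= 100 / 1
= 100.0

100.0 pulls


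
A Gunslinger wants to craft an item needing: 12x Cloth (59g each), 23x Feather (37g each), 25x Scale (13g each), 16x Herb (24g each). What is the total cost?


Cost breakdown:
  Cloth: 12 * 59 = 708
  Feather: 23 * 37 = 851
  Scale: 25 * 13 = 325
  Herb: 16 * 24 = 384
Total = 708 + 851 + 325 + 384 = 2268

2268 gold


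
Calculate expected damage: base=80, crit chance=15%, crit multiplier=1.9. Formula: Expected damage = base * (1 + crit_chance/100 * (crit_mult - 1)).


E[dmg] = base * (1 + crit_chance * (crit_mult - 1))
cc as decimal = 15/100 = 0.15
cm - 1 = 1.9 - 1 = 0.9
Bonus factor = 0.15 * 0.9 = 0.135
Total multiplier = 1 + 0.135 = 1.135
Expected damage = 80 * 1.135 = 90.80

90.80 damage


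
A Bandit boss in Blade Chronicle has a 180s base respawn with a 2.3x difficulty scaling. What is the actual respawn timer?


Respawn time = base * multiplier
= 180 * 2.3
= 414.0 seconds

414.0 seconds


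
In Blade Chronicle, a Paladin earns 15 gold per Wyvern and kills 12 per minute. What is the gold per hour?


Gold per minute = 15 * 12 = 180
Gold per hour = 180 * 60 = 10800

10800 gold/hour


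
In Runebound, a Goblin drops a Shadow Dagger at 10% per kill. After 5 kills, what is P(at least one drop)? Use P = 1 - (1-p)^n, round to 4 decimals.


P(at least one) = 1 - P(none) = 1 - (1-p)^n
p = 10/100 = 0.1
1 - p = 0.9
(1 - p)^5 = 0.9^5 = 0.590490
P(at least one) = 1 - 0.590490 = 0.4095

0.4095


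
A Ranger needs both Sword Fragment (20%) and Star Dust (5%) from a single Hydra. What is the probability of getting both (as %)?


For independent events, P(both) = P(A) * P(B)
= 20% * 5%
= 100 / 100 %
= 1.0%

1.0%


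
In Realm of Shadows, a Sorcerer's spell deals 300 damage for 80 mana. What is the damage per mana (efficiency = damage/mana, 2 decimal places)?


Efficiency = damage / mana
= 300 / 80
= 3.75

3.75 dmg/mana


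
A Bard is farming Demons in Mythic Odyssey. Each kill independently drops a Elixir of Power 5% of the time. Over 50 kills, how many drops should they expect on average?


Expected drops = kills * (drop_rate / 100)
= 50 * (5 / 100)
= 50 * 0.05
= 2.5

2.5 drops


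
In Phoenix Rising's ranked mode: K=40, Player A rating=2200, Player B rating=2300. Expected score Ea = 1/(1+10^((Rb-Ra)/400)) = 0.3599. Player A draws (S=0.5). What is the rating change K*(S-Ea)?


Elo update: delta = K * (S - Ea), where S = 0.5 (draws)
S - Ea = 0.5 - 0.3599 = 0.1401
Rating change = 40 * 0.1401
= 5.60

5.60 rating points


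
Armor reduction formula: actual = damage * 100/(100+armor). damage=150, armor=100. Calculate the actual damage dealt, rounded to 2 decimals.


actual = 150 * 100 / (100 + 100)
= 150 * 100 / 200
= 15000 / 200
= 75.00

75.00 damage


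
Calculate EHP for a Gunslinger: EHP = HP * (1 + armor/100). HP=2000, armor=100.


EHP = 2000 * (1 + 100/100)
= 2000 * (1 + 1.0)
= 2000 * 2.0
= 4000.0

4000.0 EHP


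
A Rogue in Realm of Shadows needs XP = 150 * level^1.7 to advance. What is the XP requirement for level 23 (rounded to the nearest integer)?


XP = 150 * level^1.7
Substitute level = 23:
XP = 150 * 23^1.7
= 150 * 206.5082
= 30976

30976 XP


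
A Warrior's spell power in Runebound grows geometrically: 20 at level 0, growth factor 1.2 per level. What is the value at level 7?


value = base * growth^level
= 20 * 1.2^7
= 20 * 3.583181
= 71.66

71.66 spell power


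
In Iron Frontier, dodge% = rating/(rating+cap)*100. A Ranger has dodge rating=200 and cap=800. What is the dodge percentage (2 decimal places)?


dodge% = 200 / (200 + 800) * 100
= 200 / 1000 * 100
= 0.2 * 100
= 20.00%

20.00%


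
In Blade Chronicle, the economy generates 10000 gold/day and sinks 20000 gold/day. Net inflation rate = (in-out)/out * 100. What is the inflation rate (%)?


Net gold = 10000 - 20000 = -10000
Inflation rate = net / sunk * 100 = -10000 / 20000 * 100
= -0.5 * 100
= -50.00%

-50.00%


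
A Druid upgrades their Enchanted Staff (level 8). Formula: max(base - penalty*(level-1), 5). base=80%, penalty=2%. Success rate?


raw_rate = 80 - 2 * (8 - 1)
= 80 - 2 * 7
= 80 - 14
= 66
Apply floor: max(66, 5) = 66%

66%


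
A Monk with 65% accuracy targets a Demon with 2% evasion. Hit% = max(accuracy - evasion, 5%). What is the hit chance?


accuracy - evasion = 65 - 2 = 63
Apply floor: max(63, 5) = 63
Hit chance = 63%

63%


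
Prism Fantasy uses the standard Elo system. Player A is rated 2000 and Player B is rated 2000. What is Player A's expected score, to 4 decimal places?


Elo expected score: Ea = 1/(1 + 10^((Rb-Ra)/400))
Rb - Ra = 2000 - 2000 = 0
(Rb-Ra)/400 = 0/400 = 0.0
10^0.0 = 1.0
Ea = 1/(1 + 1.0) = 1/2.0 = 0.5000

0.5000


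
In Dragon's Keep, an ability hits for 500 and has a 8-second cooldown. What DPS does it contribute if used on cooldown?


DPS = damage / cooldown
= 500 / 8
= 62.50

62.50 DPS


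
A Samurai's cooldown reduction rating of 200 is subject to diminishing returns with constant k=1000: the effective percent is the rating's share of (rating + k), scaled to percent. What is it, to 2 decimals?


effective% = rating / (rating + k) * 100
= 200 / (200 + 1000) * 100
= 200 / 1200 * 100
= 0.166667 * 100
= 16.67%

16.67%


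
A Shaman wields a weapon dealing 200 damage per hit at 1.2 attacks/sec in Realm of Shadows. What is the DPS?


DPS = damage * attack_speed
= 200 * 1.2
= 240.0

240.0 DPS


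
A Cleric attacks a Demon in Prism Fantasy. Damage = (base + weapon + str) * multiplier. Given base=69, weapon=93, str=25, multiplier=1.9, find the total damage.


Sum base + weapon + str = 69 + 93 + 25 = 187
Multiply by 1.9:
187 * 1.9 = 355.3

355.3 damage


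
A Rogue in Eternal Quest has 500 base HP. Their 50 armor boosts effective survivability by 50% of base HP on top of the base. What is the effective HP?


EHP = 500 * (1 + 50/100)
= 500 * (1 + 0.5)
= 500 * 1.5
= 750.0

750.0 EHP


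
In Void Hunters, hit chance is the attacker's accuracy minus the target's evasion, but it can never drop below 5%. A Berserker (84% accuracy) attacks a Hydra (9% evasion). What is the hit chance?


accuracy - evasion = 84 - 9 = 75
Apply floor: max(75, 5) = 75
Hit chance = 75%

75%


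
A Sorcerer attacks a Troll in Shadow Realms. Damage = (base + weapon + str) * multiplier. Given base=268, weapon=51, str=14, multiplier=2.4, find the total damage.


Sum base + weapon + str = 268 + 51 + 14 = 333
Multiply by 2.4:
333 * 2.4 = 799.2

799.2 damage


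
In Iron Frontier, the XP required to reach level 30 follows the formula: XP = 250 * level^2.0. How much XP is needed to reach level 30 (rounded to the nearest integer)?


XP = 250 * level^2.0
Substitute level = 30:
XP = 250 * 30^2.0
= 250 * 900.0
= 225000

225000 XP


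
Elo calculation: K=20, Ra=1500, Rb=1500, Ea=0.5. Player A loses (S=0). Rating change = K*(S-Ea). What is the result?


Elo update: delta = K * (S - Ea), where S = 0 (loses)
S - Ea = 0 - 0.5 = -0.5
Rating change = 20 * -0.5
= -10.00

-10.00 rating points


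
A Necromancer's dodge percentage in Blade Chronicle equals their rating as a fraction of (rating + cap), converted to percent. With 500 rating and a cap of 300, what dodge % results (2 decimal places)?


dodge% = 500 / (500 + 300) * 100
= 500 / 800 * 100
= 0.625 * 100
= 62.50%

62.50%


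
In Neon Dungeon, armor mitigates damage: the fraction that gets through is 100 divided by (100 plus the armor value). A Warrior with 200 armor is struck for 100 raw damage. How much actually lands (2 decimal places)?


actual = 100 * 100 / (100 + 200)
= 100 * 100 / 300
= 10000 / 300
= 33.33

33.33 damage


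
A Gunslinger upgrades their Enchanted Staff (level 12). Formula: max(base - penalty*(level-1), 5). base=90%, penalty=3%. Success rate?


raw_rate = 90 - 3 * (12 - 1)
= 90 - 3 * 11
= 90 - 33
= 57
Apply floor: max(57, 5) = 57%

57%


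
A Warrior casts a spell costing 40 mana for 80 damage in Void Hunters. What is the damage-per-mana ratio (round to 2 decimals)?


Efficiency = damage / mana
= 80 / 40
= 2.00

2.00 dmg/mana


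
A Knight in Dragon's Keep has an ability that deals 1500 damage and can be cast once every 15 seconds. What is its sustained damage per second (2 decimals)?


DPS = damage / cooldown
= 1500 / 15
= 100.00

100.00 DPS


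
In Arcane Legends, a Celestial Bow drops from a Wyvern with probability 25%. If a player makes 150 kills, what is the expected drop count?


Expected drops = kills * (drop_rate / 100)
= 150 * (25 / 100)
= 150 * 0.25
= 37.5

37.5 drops


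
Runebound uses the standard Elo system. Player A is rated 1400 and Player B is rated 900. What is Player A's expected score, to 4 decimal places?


Elo expected score: Ea = 1/(1 + 10^((Rb-Ra)/400))
Rb - Ra = 900 - 1400 = -500
(Rb-Ra)/400 = -500/400 = -1.25
10^-1.25 = 0.056234
Ea = 1/(1 + 0.056234) = 1/1.056234 = 0.9468

0.9468


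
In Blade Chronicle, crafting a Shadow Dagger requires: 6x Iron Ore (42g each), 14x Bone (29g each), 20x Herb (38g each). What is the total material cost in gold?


Cost breakdown:
  Iron Ore: 6 * 42 = 252
  Bone: 14 * 29 = 406
  Herb: 20 * 38 = 760
Total = 252 + 406 + 760 = 1418

1418 gold


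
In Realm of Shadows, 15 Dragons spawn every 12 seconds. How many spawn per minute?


Spawns per minute = count * (60 / interval)
= 15 * (60 / 12)
= 15 * 5.0
= 75.0

75.0 per minute


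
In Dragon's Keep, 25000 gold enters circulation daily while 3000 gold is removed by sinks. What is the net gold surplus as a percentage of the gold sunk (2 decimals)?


Net gold = 25000 - 3000 = 22000
Inflation rate = net / sunk * 100 = 22000 / 3000 * 100
= 7.333333 * 100
= 733.33%

733.33%


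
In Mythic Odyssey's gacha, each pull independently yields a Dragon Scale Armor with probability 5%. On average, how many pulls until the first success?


Expected pulls for a geometric distribution = 1/p = 100 / rate%
= 100 / 5
= 20.0

20.0 pulls


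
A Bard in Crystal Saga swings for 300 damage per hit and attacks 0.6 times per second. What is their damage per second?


DPS = damage * attack_speed
= 300 * 0.6
= 180.0

180.0 DPS


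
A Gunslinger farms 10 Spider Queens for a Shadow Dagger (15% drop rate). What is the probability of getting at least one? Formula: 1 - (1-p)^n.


P(at least one) = 1 - P(none) = 1 - (1-p)^n
p = 15/100 = 0.15
1 - p = 0.85
(1 - p)^10 = 0.85^10 = 0.196874
P(at least one) = 1 - 0.196874 = 0.8031

0.8031


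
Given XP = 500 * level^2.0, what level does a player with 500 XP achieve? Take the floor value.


XP = 500 * level^2.0, so level = (XP / 500)^(1/2.0)
= (500 / 500)^(1/2.0)
= 1.0^0.5
= 1.0
Floor: level = 1

level 1


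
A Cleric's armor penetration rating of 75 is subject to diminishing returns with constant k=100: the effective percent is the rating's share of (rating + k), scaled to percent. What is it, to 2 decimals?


effective% = rating / (rating + k) * 100
= 75 / (75 + 100) * 100
= 75 / 175 * 100
= 0.428571 * 100
= 42.86%

42.86%


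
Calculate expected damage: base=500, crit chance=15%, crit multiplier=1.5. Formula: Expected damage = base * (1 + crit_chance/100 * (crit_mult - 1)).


E[dmg] = base * (1 + crit_chance * (crit_mult - 1))
cc as decimal = 15/100 = 0.15
cm - 1 = 1.5 - 1 = 0.5
Bonus factor = 0.15 * 0.5 = 0.075
Total multiplier = 1 + 0.075 = 1.075
Expected damage = 500 * 1.075 = 537.50

537.50 damage


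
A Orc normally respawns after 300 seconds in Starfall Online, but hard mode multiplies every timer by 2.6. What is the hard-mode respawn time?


Respawn time = base * multiplier
= 300 * 2.6
= 780.0 seconds

780.0 seconds


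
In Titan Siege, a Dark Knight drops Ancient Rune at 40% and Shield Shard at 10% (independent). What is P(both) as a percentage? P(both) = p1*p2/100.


For independent events, P(both) = P(A) * P(B)
= 40% * 10%
= 400 / 100 %
= 4.0%

4.0%


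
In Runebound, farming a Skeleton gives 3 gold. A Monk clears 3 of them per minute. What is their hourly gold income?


Gold per minute = 3 * 3 = 9
Gold per hour = 9 * 60 = 540

540 gold/hour


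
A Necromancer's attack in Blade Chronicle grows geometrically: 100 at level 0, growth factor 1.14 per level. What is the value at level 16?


value = base * growth^level
= 100 * 1.14^16
= 100 * 8.137249
= 813.72

813.72 attack


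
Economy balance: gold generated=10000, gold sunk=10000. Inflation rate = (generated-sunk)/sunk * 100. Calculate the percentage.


Net gold = 10000 - 10000 = 0
Inflation rate = net / sunk * 100 = 0 / 10000 * 100
= 0.0 * 100
= 0.00%

0.00%


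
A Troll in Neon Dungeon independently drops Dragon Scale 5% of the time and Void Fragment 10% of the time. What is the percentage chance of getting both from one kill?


For independent events, P(both) = P(A) * P(B)
= 5% * 10%
= 50 / 100 %
= 0.5%

0.5%


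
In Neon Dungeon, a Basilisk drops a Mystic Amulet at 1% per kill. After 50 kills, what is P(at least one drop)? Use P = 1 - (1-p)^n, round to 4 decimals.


P(at least one) = 1 - P(none) = 1 - (1-p)^n
p = 1/100 = 0.01
1 - p = 0.99
(1 - p)^50 = 0.99^50 = 0.605006
P(at least one) = 1 - 0.605006 = 0.3950

0.3950


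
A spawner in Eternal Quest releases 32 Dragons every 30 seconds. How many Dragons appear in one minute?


Spawns per minute = count * (60 / interval)
= 32 * (60 / 30)
= 32 * 2.0
= 64.0

64.0 per minute


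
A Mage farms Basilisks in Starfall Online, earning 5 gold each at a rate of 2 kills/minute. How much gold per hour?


Gold per minute = 5 * 2 = 10
Gold per hour = 10 * 60 = 600

600 gold/hour


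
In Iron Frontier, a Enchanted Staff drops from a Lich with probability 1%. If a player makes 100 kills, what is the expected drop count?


Expected drops = kills * (drop_rate / 100)
= 100 * (1 / 100)
= 100 * 0.01
= 1.0

1.0 drops


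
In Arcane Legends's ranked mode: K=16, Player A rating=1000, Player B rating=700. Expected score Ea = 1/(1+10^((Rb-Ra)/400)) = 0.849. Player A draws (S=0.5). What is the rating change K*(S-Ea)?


Elo update: delta = K * (S - Ea), where S = 0.5 (draws)
S - Ea = 0.5 - 0.849 = -0.349
Rating change = 16 * -0.349
= -5.58

-5.58 rating points


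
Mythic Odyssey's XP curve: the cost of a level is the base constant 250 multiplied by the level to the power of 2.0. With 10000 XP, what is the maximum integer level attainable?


XP = 250 * level^2.0, so level = (XP / 250)^(1/2.0)
= (10000 / 250)^(1/2.0)
= 40.0^0.5
= 6.3246
Floor: level = 6

level 6


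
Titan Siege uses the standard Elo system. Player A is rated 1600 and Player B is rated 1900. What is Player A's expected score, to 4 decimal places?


Elo expected score: Ea = 1/(1 + 10^((Rb-Ra)/400))
Rb - Ra = 1900 - 1600 = 300
(Rb-Ra)/400 = 300/400 = 0.75
10^0.75 = 5.623413
Ea = 1/(1 + 5.623413) = 1/6.623413 = 0.1510

0.1510


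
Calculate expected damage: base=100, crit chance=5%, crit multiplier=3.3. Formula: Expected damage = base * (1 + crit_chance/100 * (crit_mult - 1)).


E[dmg] = base * (1 + crit_chance * (crit_mult - 1))
cc as decimal = 5/100 = 0.05
cm - 1 = 3.3 - 1 = 2.3
Bonus factor = 0.05 * 2.3 = 0.115
Total multiplier = 1 + 0.115 = 1.115
Expected damage = 100 * 1.115 = 111.50

111.50 damage


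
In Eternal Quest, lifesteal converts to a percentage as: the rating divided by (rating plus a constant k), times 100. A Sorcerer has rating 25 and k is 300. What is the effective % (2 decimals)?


effective% = rating / (rating + k) * 100
= 25 / (25 + 300) * 100
= 25 / 325 * 100
= 0.076923 * 100
= 7.69%

7.69%


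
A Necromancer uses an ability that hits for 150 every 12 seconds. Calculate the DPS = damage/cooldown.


DPS = damage / cooldown
= 150 / 12
= 12.50

12.50 DPS


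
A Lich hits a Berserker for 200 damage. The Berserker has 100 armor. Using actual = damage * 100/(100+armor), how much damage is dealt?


actual = 200 * 100 / (100 + 100)
= 200 * 100 / 200
= 20000 / 200
= 100.00

100.00 damage


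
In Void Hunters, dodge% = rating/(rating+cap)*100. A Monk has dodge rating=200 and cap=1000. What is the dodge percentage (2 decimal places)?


dodge% = 200 / (200 + 1000) * 100
= 200 / 1200 * 100
= 0.166667 * 100
= 16.67%

16.67%


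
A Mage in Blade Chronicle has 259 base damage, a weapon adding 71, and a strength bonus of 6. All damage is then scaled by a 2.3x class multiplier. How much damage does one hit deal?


Sum base + weapon + str = 259 + 71 + 6 = 336
Multiply by 2.3:
336 * 2.3 = 772.8

772.8 damage


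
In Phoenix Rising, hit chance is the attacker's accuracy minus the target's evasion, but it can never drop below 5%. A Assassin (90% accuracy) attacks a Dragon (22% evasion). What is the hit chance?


accuracy - evasion = 90 - 22 = 68
Apply floor: max(68, 5) = 68
Hit chance = 68%

68%


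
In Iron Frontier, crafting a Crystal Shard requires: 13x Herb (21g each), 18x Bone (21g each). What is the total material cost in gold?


Cost breakdown:
  Herb: 13 * 21 = 273
  Bone: 18 * 21 = 378
Total = 273 + 378 = 651

651 gold


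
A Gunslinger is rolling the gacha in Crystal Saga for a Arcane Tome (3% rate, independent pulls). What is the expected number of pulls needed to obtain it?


Expected pulls for a geometric distribution = 1/p = 100 / rate%
= 100 / 3
= 33.33

33.33 pulls


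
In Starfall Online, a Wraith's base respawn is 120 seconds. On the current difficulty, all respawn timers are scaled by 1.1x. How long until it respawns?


Respawn time = base * multiplier
= 120 * 1.1
= 132.0 seconds

132.0 seconds


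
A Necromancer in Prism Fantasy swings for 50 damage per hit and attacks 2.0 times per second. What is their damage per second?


DPS = damage * attack_speed
= 50 * 2.0
= 100.0

100.0 DPS


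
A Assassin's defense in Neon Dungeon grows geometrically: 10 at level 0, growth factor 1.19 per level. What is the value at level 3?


value = base * growth^level
= 10 * 1.19^3
= 10 * 1.685159
= 16.85

16.85 defense


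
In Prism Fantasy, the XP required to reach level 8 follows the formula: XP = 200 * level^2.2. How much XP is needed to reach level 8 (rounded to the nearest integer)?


XP = 200 * level^2.2
Substitute level = 8:
XP = 200 * 8^2.2
= 200 * 97.0059
= 19401

19401 XP


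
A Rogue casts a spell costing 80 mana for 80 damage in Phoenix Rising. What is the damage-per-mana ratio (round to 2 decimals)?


Efficiency = damage / mana
= 80 / 80
= 1.00

1.00 dmg/mana


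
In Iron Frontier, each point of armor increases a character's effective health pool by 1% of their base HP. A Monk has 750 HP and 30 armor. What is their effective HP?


EHP = 750 * (1 + 30/100)
= 750 * (1 + 0.3)
= 750 * 1.3
= 975.0

975.0 EHP


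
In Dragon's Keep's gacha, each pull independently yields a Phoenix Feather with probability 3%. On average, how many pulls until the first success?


Expected pulls for a geometric distribution = 1/p = 100 / rate%
= 100 / 3
= 33.33

33.33 pulls


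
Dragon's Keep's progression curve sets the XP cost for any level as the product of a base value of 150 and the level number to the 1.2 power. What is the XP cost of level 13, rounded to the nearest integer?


XP = 150 * level^1.2
Substitute level = 13:
XP = 150 * 13^1.2
= 150 * 21.7136
= 3257

3257 XP


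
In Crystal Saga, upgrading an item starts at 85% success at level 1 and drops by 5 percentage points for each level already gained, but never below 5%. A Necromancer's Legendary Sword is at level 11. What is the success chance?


raw_rate = 85 - 5 * (11 - 1)
= 85 - 5 * 10
= 85 - 50
= 35
Apply floor: max(35, 5) = 35%

35%


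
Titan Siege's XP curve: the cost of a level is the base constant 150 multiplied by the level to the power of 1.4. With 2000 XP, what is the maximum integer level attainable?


XP = 150 * level^1.4, so level = (XP / 150)^(1/1.4)
= (2000 / 150)^(1/1.4)
= 13.3333^0.7143
= 6.361
Floor: level = 6

level 6


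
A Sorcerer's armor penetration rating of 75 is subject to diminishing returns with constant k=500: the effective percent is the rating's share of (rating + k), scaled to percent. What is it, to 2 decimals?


effective% = rating / (rating + k) * 100
= 75 / (75 + 500) * 100
= 75 / 575 * 100
= 0.130435 * 100
= 13.04%

13.04%


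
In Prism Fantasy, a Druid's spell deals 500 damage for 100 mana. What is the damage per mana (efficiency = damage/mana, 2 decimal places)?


Efficiency = damage / mana
= 500 / 100
= 5.00

5.00 dmg/mana


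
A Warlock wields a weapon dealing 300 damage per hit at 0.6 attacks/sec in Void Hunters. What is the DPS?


DPS = damage * attack_speed
= 300 * 0.6
= 180.0

180.0 DPS


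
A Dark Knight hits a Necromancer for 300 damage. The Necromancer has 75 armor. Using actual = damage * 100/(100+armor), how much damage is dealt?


actual = 300 * 100 / (100 + 75)
= 300 * 100 / 175
= 30000 / 175
= 171.43

171.43 damage


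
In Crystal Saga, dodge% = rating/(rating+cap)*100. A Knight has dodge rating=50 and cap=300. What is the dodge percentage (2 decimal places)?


dodge% = 50 / (50 + 300) * 100
= 50 / 350 * 100
= 0.142857 * 100
= 14.29%

14.29%


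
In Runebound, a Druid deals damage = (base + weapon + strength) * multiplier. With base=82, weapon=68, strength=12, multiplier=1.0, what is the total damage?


Sum base + weapon + str = 82 + 68 + 12 = 162
Multiply by 1.0:
162 * 1.0 = 162.0

162.0 damage


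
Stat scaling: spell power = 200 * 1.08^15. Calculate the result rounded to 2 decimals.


value = base * growth^level
= 200 * 1.08^15
= 200 * 3.172169
= 634.43

634.43 spell power


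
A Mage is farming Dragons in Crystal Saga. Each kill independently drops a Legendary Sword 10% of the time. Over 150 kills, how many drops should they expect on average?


Expected drops = kills * (drop_rate / 100)
= 150 * (10 / 100)
= 150 * 0.1
= 15.0

15.0 drops


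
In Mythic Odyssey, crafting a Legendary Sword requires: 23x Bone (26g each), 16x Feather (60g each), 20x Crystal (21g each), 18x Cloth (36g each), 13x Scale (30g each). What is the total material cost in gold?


Cost breakdown:
  Bone: 23 * 26 = 598
  Feather: 16 * 60 = 960
  Crystal: 20 * 21 = 420
  Cloth: 18 * 36 = 648
  Scale: 13 * 30 = 390
Total = 598 + 960 + 420 + 648 + 390 = 3016

3016 gold


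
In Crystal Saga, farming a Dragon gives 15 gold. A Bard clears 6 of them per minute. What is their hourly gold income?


Gold per minute = 15 * 6 = 90
Gold per hour = 90 * 60 = 5400

5400 gold/hour


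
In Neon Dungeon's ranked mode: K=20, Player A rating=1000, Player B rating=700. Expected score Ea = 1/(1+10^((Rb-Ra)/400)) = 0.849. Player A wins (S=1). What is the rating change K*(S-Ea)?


Elo update: delta = K * (S - Ea), where S = 1 (wins)
S - Ea = 1 - 0.849 = 0.151
Rating change = 20 * 0.151
= 3.02

3.02 rating points


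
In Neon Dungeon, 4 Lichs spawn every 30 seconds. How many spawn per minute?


Spawns per minute = count * (60 / interval)
= 4 * (60 / 30)
= 4 * 2.0
= 8.0

8.0 per minute


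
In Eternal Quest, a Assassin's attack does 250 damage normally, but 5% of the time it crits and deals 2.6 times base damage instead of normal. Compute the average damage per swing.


E[dmg] = base * (1 + crit_chance * (crit_mult - 1))
cc as decimal = 5/100 = 0.05
cm - 1 = 2.6 - 1 = 1.6
Bonus factor = 0.05 * 1.6 = 0.08
Total multiplier = 1 + 0.08 = 1.08
Expected damage = 250 * 1.08 = 270.00

270.00 damage


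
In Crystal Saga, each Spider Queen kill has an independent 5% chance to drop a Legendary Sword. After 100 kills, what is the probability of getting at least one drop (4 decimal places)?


P(at least one) = 1 - P(none) = 1 - (1-p)^n
p = 5/100 = 0.05
1 - p = 0.95
(1 - p)^100 = 0.95^100 = 0.005921
P(at least one) = 1 - 0.005921 = 0.9941

0.9941


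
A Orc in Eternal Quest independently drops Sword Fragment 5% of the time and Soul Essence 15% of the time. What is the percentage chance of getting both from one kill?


For independent events, P(both) = P(A) * P(B)
= 5% * 15%
= 75 / 100 %
= 0.75%

0.75%


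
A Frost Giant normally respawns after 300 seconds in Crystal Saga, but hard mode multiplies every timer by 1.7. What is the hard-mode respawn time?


Respawn time = base * multiplier
= 300 * 1.7
= 510.0 seconds

510.0 seconds


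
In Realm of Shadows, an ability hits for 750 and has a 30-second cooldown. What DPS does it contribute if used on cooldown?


DPS = damage / cooldown
= 750 / 30
= 25.00

25.00 DPS


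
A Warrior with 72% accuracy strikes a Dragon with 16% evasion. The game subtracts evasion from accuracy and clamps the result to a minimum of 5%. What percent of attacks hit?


accuracy - evasion = 72 - 16 = 56
Apply floor: max(56, 5) = 56
Hit chance = 56%

56%


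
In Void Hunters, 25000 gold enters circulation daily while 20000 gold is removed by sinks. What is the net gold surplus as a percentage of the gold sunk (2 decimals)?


Net gold = 25000 - 20000 = 5000
Inflation rate = net / sunk * 100 = 5000 / 20000 * 100
= 0.25 * 100
= 25.00%

25.00%


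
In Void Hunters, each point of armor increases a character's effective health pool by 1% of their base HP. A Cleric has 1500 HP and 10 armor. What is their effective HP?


EHP = 1500 * (1 + 10/100)
= 1500 * (1 + 0.1)
= 1500 * 1.1
= 1650.0

1650.0 EHP


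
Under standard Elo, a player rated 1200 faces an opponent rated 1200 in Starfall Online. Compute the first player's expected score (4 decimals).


Elo expected score: Ea = 1/(1 + 10^((Rb-Ra)/400))
Rb - Ra = 1200 - 1200 = 0
(Rb-Ra)/400 = 0/400 = 0.0
10^0.0 = 1.0
Ea = 1/(1 + 1.0) = 1/2.0 = 0.5000

0.5000


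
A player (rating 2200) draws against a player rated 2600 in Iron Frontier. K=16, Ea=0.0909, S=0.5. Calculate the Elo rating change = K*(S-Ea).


Elo update: delta = K * (S - Ea), where S = 0.5 (draws)
S - Ea = 0.5 - 0.0909 = 0.4091
Rating change = 16 * 0.4091
= 6.55

6.55 rating points


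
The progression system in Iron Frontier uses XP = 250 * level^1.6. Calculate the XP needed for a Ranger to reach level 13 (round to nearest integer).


XP = 250 * level^1.6
Substitute level = 13:
XP = 250 * 13^1.6
= 250 * 60.5772
= 15144

15144 XP


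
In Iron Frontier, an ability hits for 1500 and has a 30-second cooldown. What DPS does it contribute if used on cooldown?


DPS = damage / cooldown
= 1500 / 30
= 50.00

50.00 DPS


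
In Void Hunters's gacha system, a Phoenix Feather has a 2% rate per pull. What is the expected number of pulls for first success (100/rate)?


Expected pulls for a geometric distribution = 1/p = 100 / rate%
= 100 / 2
= 50.0

50.0 pulls


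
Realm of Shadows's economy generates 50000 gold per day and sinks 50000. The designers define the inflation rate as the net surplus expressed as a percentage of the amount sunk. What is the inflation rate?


Net gold = 50000 - 50000 = 0
Inflation rate = net / sunk * 100 = 0 / 50000 * 100
= 0.0 * 100
= 0.00%

0.00%


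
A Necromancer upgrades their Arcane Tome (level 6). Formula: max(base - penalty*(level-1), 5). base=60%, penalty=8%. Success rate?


raw_rate = 60 - 8 * (6 - 1)
= 60 - 8 * 5
= 60 - 40
= 20
Apply floor: max(20, 5) = 20%

20%


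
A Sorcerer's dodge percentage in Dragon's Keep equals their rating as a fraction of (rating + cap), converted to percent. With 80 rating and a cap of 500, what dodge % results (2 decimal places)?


dodge% = 80 / (80 + 500) * 100
= 80 / 580 * 100
= 0.137931 * 100
= 13.79%

13.79%


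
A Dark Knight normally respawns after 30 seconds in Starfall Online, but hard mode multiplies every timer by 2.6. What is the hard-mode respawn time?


Respawn time = base * multiplier
= 30 * 2.6
= 78.0 seconds

78.0 seconds


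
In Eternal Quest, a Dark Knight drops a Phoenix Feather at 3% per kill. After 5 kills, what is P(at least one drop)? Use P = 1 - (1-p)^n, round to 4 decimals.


P(at least one) = 1 - P(none) = 1 - (1-p)^n
p = 3/100 = 0.03
1 - p = 0.97
(1 - p)^5 = 0.97^5 = 0.858734
P(at least one) = 1 - 0.858734 = 0.1413

0.1413


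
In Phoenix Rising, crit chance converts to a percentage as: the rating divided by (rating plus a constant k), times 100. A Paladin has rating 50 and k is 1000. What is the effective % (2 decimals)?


effective% = rating / (rating + k) * 100
= 50 / (50 + 1000) * 100
= 50 / 1050 * 100
= 0.047619 * 100
= 4.76%

4.76%


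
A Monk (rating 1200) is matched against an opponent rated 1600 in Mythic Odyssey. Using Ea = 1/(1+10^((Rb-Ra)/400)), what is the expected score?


Elo expected score: Ea = 1/(1 + 10^((Rb-Ra)/400))
Rb - Ra = 1600 - 1200 = 400
(Rb-Ra)/400 = 400/400 = 1.0
10^1.0 = 10.0
Ea = 1/(1 + 10.0) = 1/11.0 = 0.0909

0.0909


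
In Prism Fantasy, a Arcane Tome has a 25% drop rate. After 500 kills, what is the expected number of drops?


Expected drops = kills * (drop_rate / 100)
= 500 * (25 / 100)
= 500 * 0.25
= 125.0

125.0 drops


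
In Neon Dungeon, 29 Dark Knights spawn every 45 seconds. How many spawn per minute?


Spawns per minute = count * (60 / interval)
= 29 * (60 / 45)
= 29 * 1.3333
= 38.67

38.67 per minute


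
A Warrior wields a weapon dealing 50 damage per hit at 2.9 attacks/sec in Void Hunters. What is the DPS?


DPS = damage * attack_speed
= 50 * 2.9
= 145.0

145.0 DPS


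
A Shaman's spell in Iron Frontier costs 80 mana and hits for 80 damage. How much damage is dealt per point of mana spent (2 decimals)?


Efficiency = damage / mana
= 80 / 80
= 1.00

1.00 dmg/mana


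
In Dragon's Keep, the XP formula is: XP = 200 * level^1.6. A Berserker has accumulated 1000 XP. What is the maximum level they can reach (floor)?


XP = 200 * level^1.6, so level = (XP / 200)^(1/1.6)
= (1000 / 200)^(1/1.6)
= 5.0^0.625
= 2.7344
Floor: level = 2

level 2


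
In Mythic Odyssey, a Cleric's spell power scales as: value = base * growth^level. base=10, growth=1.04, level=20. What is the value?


value = base * growth^level
= 10 * 1.04^20
= 10 * 2.191123
= 21.91

21.91 spell power


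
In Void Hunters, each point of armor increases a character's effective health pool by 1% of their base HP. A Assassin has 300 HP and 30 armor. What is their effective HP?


EHP = 300 * (1 + 30/100)
= 300 * (1 + 0.3)
= 300 * 1.3
= 390.0

390.0 EHP


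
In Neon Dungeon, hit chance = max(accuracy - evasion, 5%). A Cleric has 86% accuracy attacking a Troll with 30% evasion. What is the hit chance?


accuracy - evasion = 86 - 30 = 56
Apply floor: max(56, 5) = 56
Hit chance = 56%

56%


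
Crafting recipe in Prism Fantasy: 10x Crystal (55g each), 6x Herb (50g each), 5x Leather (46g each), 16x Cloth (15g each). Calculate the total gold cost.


Cost breakdown:
  Crystal: 10 * 55 = 550
  Herb: 6 * 50 = 300
  Leather: 5 * 46 = 230
  Cloth: 16 * 15 = 240
Total = 550 + 300 + 230 + 240 = 1320

1320 gold


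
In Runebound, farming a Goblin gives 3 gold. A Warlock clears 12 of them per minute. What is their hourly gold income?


Gold per minute = 3 * 12 = 36
Gold per hour = 36 * 60 = 2160

2160 gold/hour


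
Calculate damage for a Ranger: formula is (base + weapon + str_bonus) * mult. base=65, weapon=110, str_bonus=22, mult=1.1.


Sum base + weapon + str = 65 + 110 + 22 = 197
Multiply by 1.1:
197 * 1.1 = 216.7

216.7 damage


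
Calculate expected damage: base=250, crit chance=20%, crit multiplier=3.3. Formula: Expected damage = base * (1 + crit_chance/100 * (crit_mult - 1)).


E[dmg] = base * (1 + crit_chance * (crit_mult - 1))
cc as decimal = 20/100 = 0.2
cm - 1 = 3.3 - 1 = 2.3
Bonus factor = 0.2 * 2.3 = 0.46
Total multiplier = 1 + 0.46 = 1.46
Expected damage = 250 * 1.46 = 365.00

365.00 damage


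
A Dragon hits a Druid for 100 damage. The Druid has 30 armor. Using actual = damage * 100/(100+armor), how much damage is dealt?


actual = 100 * 100 / (100 + 30)
= 100 * 100 / 130
= 10000 / 130
= 76.92

76.92 damage


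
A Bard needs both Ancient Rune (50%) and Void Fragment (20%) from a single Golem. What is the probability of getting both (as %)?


For independent events, P(both) = P(A) * P(B)
= 50% * 20%
= 1000 / 100 %
= 10.0%

10.0%


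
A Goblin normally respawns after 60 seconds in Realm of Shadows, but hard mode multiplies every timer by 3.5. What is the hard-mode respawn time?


Respawn time = base * multiplier
= 60 * 3.5
= 210.0 seconds

210.0 seconds


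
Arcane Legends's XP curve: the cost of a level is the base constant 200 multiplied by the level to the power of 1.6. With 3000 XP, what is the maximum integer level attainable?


XP = 200 * level^1.6, so level = (XP / 200)^(1/1.6)
= (3000 / 200)^(1/1.6)
= 15.0^0.625
= 5.4332
Floor: level = 5

level 5


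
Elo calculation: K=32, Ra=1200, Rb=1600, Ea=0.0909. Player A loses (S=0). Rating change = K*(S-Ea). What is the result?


Elo update: delta = K * (S - Ea), where S = 0 (loses)
S - Ea = 0 - 0.0909 = -0.0909
Rating change = 32 * -0.0909
= -2.91

-2.91 rating points


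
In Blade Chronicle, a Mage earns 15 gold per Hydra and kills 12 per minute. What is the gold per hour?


Gold per minute = 15 * 12 = 180
Gold per hour = 180 * 60 = 10800

10800 gold/hour


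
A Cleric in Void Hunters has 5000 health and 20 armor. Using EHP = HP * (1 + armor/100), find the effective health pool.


EHP = 5000 * (1 + 20/100)
= 5000 * (1 + 0.2)
= 5000 * 1.2
= 6000.0

6000.0 EHP


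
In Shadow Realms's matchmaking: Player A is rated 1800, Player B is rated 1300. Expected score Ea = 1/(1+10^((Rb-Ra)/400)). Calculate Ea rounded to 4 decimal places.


Elo expected score: Ea = 1/(1 + 10^((Rb-Ra)/400))
Rb - Ra = 1300 - 1800 = -500
(Rb-Ra)/400 = -500/400 = -1.25
10^-1.25 = 0.056234
Ea = 1/(1 + 0.056234) = 1/1.056234 = 0.9468

0.9468


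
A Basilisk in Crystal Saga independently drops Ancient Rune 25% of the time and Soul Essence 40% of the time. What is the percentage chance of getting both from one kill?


For independent events, P(both) = P(A) * P(B)
= 25% * 40%
= 1000 / 100 %
= 10.0%

10.0%


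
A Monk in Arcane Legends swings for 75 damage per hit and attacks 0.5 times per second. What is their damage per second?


DPS = damage * attack_speed
= 75 * 0.5
= 37.5

37.5 DPS


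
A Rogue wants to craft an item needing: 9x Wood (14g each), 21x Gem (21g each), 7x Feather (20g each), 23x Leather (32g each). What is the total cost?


Cost breakdown:
  Wood: 9 * 14 = 126
  Gem: 21 * 21 = 441
  Feather: 7 * 20 = 140
  Leather: 23 * 32 = 736
Total = 126 + 441 + 140 + 736 = 1443

1443 gold


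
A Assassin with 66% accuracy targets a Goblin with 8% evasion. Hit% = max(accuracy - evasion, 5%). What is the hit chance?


accuracy - evasion = 66 - 8 = 58
Apply floor: max(58, 5) = 58
Hit chance = 58%

58%


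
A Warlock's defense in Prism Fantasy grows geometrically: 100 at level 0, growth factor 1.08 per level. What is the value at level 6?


value = base * growth^level
= 100 * 1.08^6
= 100 * 1.586874
= 158.69

158.69 defense


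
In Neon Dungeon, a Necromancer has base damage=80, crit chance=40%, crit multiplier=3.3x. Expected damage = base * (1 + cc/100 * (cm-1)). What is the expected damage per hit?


E[dmg] = base * (1 + crit_chance * (crit_mult - 1))
cc as decimal = 40/100 = 0.4
cm - 1 = 3.3 - 1 = 2.3
Bonus factor = 0.4 * 2.3 = 0.92
Total multiplier = 1 + 0.92 = 1.92
Expected damage = 80 * 1.92 = 153.60

153.60 damage


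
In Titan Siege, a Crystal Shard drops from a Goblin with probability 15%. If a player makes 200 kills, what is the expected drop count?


Expected drops = kills * (drop_rate / 100)
= 200 * (15 / 100)
= 200 * 0.15
= 30.0

30.0 drops


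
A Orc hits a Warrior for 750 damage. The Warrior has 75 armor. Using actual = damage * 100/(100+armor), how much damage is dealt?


actual = 750 * 100 / (100 + 75)
= 750 * 100 / 175
= 75000 / 175
= 428.57

428.57 damage


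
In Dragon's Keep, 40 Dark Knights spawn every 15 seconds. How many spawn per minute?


Spawns per minute = count * (60 / interval)
= 40 * (60 / 15)
= 40 * 4.0
= 160.0

160.0 per minute
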